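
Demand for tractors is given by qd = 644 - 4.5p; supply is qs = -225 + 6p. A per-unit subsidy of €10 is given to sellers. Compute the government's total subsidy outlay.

Pre-subsidy: 644 - 4.5p = -225 + 6p gives p* = 1738/21, q* = 1901/7.
With the subsidy, sellers receive ps = pb + 10 for each unit, where pb is the price buyers pay.
Supply in terms of pb becomes qs = -225 + 6(pb + 10) = -165 + 6pb. Setting this equal to demand: 644 - 4.5pb = -165 + 6pb, so pb = 1618/21.
Sellers receive ps = 1618/21 + 10 = 1828/21; q' = 644 − 4.5·(1618/21) = 2081/7.
Government outlay = subsidy × quantity = 10 × 2081/7 = 20810/7.

Government cost = 20810/7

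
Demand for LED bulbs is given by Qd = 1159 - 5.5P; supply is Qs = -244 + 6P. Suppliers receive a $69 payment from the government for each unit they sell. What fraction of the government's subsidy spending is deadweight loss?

DWL / government spending = 99/686

Pre-subsidy: 1159 - 5.5P = -244 + 6P gives P* = 122, Q* = 488.
With the subsidy, sellers receive Ps = Pb + 69 for each unit, where Pb is the price buyers pay.
Supply in terms of Pb becomes Qs = -244 + 6(Pb + 69) = 170 + 6Pb. Setting this equal to demand: 1159 - 5.5Pb = 170 + 6Pb, so Pb = 86.
Sellers receive Ps = 86 + 69 = 155; Q' = 1159 − 5.5·86 = 686.
ΔCS = ½(488 + 686)(122 − 86) = 21132; ΔPS = ½(488 + 686)(155 − 122) = 19371.
Government spending = 69 × 686 = 47334.
DWL = ½ × 69 × (686 − 488) = 6831; fraction = 6831 / 47334 = 99/686.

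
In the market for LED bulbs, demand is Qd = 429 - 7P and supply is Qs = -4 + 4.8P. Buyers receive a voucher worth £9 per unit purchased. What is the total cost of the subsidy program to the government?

Government cost = 105012/59

Pre-subsidy: 429 - 7P = -4 + 4.8P gives P* = 2165/59, Q* = 10156/59.
With the rebate, buyers effectively pay Pb = Ps − 9, where Ps is the price sellers receive.
Demand in terms of Ps becomes Qd = 429 − 7(Ps − 9) = 492 - 7Ps. Setting this equal to supply: 492 - 7Ps = -4 + 4.8Ps, so Ps = 2480/59.
Buyers pay Pb = 2480/59 − 9 = 1949/59; Q' = -4 + 4.8·(2480/59) = 11668/59.
Government outlay = subsidy × quantity = 9 × 11668/59 = 105012/59.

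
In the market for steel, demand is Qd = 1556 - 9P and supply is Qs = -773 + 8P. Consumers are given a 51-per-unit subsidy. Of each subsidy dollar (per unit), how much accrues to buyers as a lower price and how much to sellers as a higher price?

Buyers gain 24 per unit; sellers gain 27 per unit

Pre-subsidy: 1556 - 9P = -773 + 8P gives P* = 137, Q* = 323.
With the rebate, buyers effectively pay Pb = Ps − 51, where Ps is the price sellers receive.
Demand in terms of Ps becomes Qd = 1556 − 9(Ps − 51) = 2015 - 9Ps. Setting this equal to supply: 2015 - 9Ps = -773 + 8Ps, so Ps = 164.
Buyers pay Pb = 164 − 51 = 113; Q' = -773 + 8·164 = 539.
Buyers' price falls by P* − Pb = 137 − 113 = 24; sellers' price rises by Ps − P* = 164 − 137 = 27.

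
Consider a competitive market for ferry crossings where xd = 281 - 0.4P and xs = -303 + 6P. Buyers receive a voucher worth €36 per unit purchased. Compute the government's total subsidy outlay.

Government cost = €9288

Pre-subsidy: 281 - 0.4P = -303 + 6P gives P* = 91.25, x* = 244.5.
With the rebate, buyers effectively pay Pb = Ps − 36, where Ps is the price sellers receive.
Demand in terms of Ps becomes xd = 281 − 0.4(Ps − 36) = 295.4 - 0.4Ps. Setting this equal to supply: 295.4 - 0.4Ps = -303 + 6Ps, so Ps = 93.5.
Buyers pay Pb = 93.5 − 36 = 57.5; x' = -303 + 6·93.5 = 258.
Government outlay = subsidy × quantity = 36 × 258 = 9288.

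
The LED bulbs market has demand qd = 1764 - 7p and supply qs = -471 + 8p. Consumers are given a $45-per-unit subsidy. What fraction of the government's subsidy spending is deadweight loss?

DWL / government spending = 12/127

Pre-subsidy: 1764 - 7p = -471 + 8p gives p* = 149, q* = 721.
With the rebate, buyers effectively pay pb = ps − 45, where ps is the price sellers receive.
Demand in terms of ps becomes qd = 1764 − 7(ps − 45) = 2079 - 7ps. Setting this equal to supply: 2079 - 7ps = -471 + 8ps, so ps = 170.
Buyers pay pb = 170 − 45 = 125; q' = -471 + 8·170 = 889.
ΔCS = ½(721 + 889)(149 − 125) = 19320; ΔPS = ½(721 + 889)(170 − 149) = 16905.
Government spending = 45 × 889 = 40005.
DWL = ½ × 45 × (889 − 721) = 3780; fraction = 3780 / 40005 = 12/127.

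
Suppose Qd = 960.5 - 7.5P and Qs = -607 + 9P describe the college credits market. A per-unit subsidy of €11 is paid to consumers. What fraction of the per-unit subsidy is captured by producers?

Producer share = 5/11

Pre-subsidy: 960.5 - 7.5P = -607 + 9P gives P* = 95, Q* = 248.
With the rebate, buyers effectively pay Pb = Ps − 11, where Ps is the price sellers receive.
Demand in terms of Ps becomes Qd = 960.5 − 7.5(Ps − 11) = 1043 - 7.5Ps. Setting this equal to supply: 1043 - 7.5Ps = -607 + 9Ps, so Ps = 100.
Buyers pay Pb = 100 − 11 = 89; Q' = -607 + 9·100 = 293.
Buyers' price falls by P* − Pb = 95 − 89 = 6; sellers' price rises by Ps − P* = 100 − 95 = 5.
So producers capture 5/11 = 5/11 of each unit of subsidy.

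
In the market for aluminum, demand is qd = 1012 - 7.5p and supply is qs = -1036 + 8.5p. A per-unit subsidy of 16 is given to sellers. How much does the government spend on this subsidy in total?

Government cost = 1852

Pre-subsidy: 1012 - 7.5p = -1036 + 8.5p gives p* = 128, q* = 52.
With the subsidy, sellers receive ps = pb + 16 for each unit, where pb is the price buyers pay.
Supply in terms of pb becomes qs = -1036 + 8.5(pb + 16) = -900 + 8.5pb. Setting this equal to demand: 1012 - 7.5pb = -900 + 8.5pb, so pb = 119.5.
Sellers receive ps = 119.5 + 16 = 135.5; q' = 1012 − 7.5·119.5 = 115.75.
Government outlay = subsidy × quantity = 16 × 115.75 = 1852.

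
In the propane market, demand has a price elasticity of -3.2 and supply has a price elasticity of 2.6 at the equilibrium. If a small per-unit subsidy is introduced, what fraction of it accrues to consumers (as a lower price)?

For a small subsidy around the equilibrium, the benefit split depends on the relative slopes, which at a point are proportional to the elasticities.
Buyer share = εs/(εs + |εd|) = 2.6/(2.6 + 3.2) = 13/29; seller share = |εd|/(εs + |εd|) = 16/29.

Consumer share = 13/29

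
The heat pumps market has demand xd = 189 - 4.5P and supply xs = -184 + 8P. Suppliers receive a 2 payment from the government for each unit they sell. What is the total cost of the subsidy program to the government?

Government cost = 120.96

Pre-subsidy: 189 - 4.5P = -184 + 8P gives P* = 29.84, x* = 54.72.
With the subsidy, sellers receive Ps = Pb + 2 for each unit, where Pb is the price buyers pay.
Supply in terms of Pb becomes xs = -184 + 8(Pb + 2) = -168 + 8Pb. Setting this equal to demand: 189 - 4.5Pb = -168 + 8Pb, so Pb = 28.56.
Sellers receive Ps = 28.56 + 2 = 30.56; x' = 189 − 4.5·28.56 = 60.48.
Government outlay = subsidy × quantity = 2 × 60.48 = 120.96.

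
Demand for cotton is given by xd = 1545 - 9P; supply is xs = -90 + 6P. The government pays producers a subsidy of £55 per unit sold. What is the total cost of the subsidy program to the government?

Government cost = £41910

Pre-subsidy: 1545 - 9P = -90 + 6P gives P* = 109, x* = 564.
With the subsidy, sellers receive Ps = Pb + 55 for each unit, where Pb is the price buyers pay.
Supply in terms of Pb becomes xs = -90 + 6(Pb + 55) = 240 + 6Pb. Setting this equal to demand: 1545 - 9Pb = 240 + 6Pb, so Pb = 87.
Sellers receive Ps = 87 + 55 = 142; x' = 1545 − 9·87 = 762.
Government outlay = subsidy × quantity = 55 × 762 = 41910.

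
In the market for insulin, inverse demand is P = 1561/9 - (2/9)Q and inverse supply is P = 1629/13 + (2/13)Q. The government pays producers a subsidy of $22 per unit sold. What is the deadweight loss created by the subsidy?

Pre-subsidy: 1561/9 - (2/9)Q = 1629/13 + (2/13)Q gives Q* = 128 and P* = 145.
With the subsidy, sellers receive Ps = Pb + 22 for each unit, where Pb is the price buyers pay.
On the curves, Pb = 1561/9 - (2/9)Q and Ps = 1629/13 + (2/13)Q; the wedge Ps − Pb = 22 gives 1629/13 + (2/13)Q − (1561/9 - (2/9)Q) = 22, so Q' = 186.5.
Then Pb = 1561/9 − (2/9)·186.5 = 132 and Ps = 1629/13 + (2/13)·186.5 = 154.
The subsidy expands output by 186.5 − 128 = 58.5 past the efficient level; on those units the gap between marginal cost and willingness to pay runs from 0 up to 22.
DWL = ½ × 22 × 58.5 = 643.5.

Deadweight loss = $643.5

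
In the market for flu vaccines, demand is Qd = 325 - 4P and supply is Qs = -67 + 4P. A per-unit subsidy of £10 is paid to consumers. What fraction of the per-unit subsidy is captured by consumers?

Consumer share = 0.5

Pre-subsidy: 325 - 4P = -67 + 4P gives P* = 49, Q* = 129.
With the rebate, buyers effectively pay Pb = Ps − 10, where Ps is the price sellers receive.
Demand in terms of Ps becomes Qd = 325 − 4(Ps − 10) = 365 - 4Ps. Setting this equal to supply: 365 - 4Ps = -67 + 4Ps, so Ps = 54.
Buyers pay Pb = 54 − 10 = 44; Q' = -67 + 4·54 = 149.
Buyers' price falls by P* − Pb = 49 − 44 = 5; sellers' price rises by Ps − P* = 54 − 49 = 5.
So consumers capture 5/10 = 0.5 of each unit of subsidy.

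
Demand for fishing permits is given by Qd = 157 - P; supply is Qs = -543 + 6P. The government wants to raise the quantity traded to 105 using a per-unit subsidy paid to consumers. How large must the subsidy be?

Required subsidy s = 56 per unit

At Q = 105, invert demand for the buyer price: Pb = (157 − 105)/1 = 52; invert supply for the seller price: Ps = (105 − (-543))/6 = 108.
The subsidy must fill the gap: s = Ps − Pb = 108 − 52 = 56.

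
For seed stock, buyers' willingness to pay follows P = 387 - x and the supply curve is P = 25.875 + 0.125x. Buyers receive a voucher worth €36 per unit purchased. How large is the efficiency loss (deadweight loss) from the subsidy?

Deadweight loss = €576

Pre-subsidy: 387 - x = 25.875 + 0.125x gives x* = 321 and P* = 66.
With the rebate, buyers effectively pay Pb = Ps − 36, where Ps is the price sellers receive.
On the curves, Pb = 387 - x and Ps = 25.875 + 0.125x; the wedge Ps − Pb = 36 gives 25.875 + 0.125x − (387 - x) = 36, so x' = 353.
Then Pb = 387 − 1·353 = 34 and Ps = 25.875 + 0.125·353 = 70.
The subsidy expands output by 353 − 321 = 32 past the efficient level; on those units the gap between marginal cost and willingness to pay runs from 0 up to 36.
DWL = ½ × 36 × 32 = 576.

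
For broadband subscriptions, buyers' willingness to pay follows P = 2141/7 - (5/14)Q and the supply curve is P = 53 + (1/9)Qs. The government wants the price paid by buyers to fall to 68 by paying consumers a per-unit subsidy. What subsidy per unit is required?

Required subsidy s = 59 per unit

At a buyer price of 68, quantity demanded is 856.4 − 2.8·68 = 666.
Sellers supply 666 only when they receive Ps = 53 + (1/9)·666 = 127.
s = Ps − Pb = 127 − 68 = 59.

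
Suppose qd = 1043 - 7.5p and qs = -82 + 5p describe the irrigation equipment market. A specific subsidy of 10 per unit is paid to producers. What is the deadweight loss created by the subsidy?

Pre-subsidy: 1043 - 7.5p = -82 + 5p gives p* = 90, q* = 368.
With the subsidy, sellers receive ps = pb + 10 for each unit, where pb is the price buyers pay.
Supply in terms of pb becomes qs = -82 + 5(pb + 10) = -32 + 5pb. Setting this equal to demand: 1043 - 7.5pb = -32 + 5pb, so pb = 86.
Sellers receive ps = 86 + 10 = 96; q' = 1043 − 7.5·86 = 398.
The subsidy expands output by 398 − 368 = 30 past the efficient level; on those units the gap between marginal cost and willingness to pay runs from 0 up to 10.
DWL = ½ × 10 × 30 = 150.

Deadweight loss = 150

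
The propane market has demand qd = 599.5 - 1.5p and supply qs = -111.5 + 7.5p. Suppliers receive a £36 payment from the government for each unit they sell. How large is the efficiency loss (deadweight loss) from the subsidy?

Pre-subsidy: 599.5 - 1.5p = -111.5 + 7.5p gives p* = 79, q* = 481.
With the subsidy, sellers receive ps = pb + 36 for each unit, where pb is the price buyers pay.
Supply in terms of pb becomes qs = -111.5 + 7.5(pb + 36) = 158.5 + 7.5pb. Setting this equal to demand: 599.5 - 1.5pb = 158.5 + 7.5pb, so pb = 49.
Sellers receive ps = 49 + 36 = 85; q' = 599.5 − 1.5·49 = 526.
The subsidy expands output by 526 − 481 = 45 past the efficient level; on those units the gap between marginal cost and willingness to pay runs from 0 up to 36.
DWL = ½ × 36 × 45 = 810.

Deadweight loss = £810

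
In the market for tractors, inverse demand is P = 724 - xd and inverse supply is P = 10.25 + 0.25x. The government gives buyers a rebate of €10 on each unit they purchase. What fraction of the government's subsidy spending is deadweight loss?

Pre-subsidy: 724 - x = 10.25 + 0.25x gives x* = 571 and P* = 153.
With the rebate, buyers effectively pay Pb = Ps − 10, where Ps is the price sellers receive.
On the curves, Pb = 724 - x and Ps = 10.25 + 0.25x; the wedge Ps − Pb = 10 gives 10.25 + 0.25x − (724 - x) = 10, so x' = 579.
Then Pb = 724 − 1·579 = 145 and Ps = 10.25 + 0.25·579 = 155.
ΔCS = ½(571 + 579)(153 − 145) = 4600; ΔPS = ½(571 + 579)(155 − 153) = 1150.
Government spending = 10 × 579 = 5790.
DWL = ½ × 10 × (579 − 571) = 40; fraction = 40 / 5790 = 4/579.

DWL / government spending = 4/579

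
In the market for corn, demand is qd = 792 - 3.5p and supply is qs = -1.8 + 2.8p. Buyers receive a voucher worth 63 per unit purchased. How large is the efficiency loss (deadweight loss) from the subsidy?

Pre-subsidy: 792 - 3.5p = -1.8 + 2.8p gives p* = 126, q* = 351.
With the rebate, buyers effectively pay pb = ps − 63, where ps is the price sellers receive.
Demand in terms of ps becomes qd = 792 − 3.5(ps − 63) = 1012.5 - 3.5ps. Setting this equal to supply: 1012.5 - 3.5ps = -1.8 + 2.8ps, so ps = 161.
Buyers pay pb = 161 − 63 = 98; q' = -1.8 + 2.8·161 = 449.
The subsidy expands output by 449 − 351 = 98 past the efficient level; on those units the gap between marginal cost and willingness to pay runs from 0 up to 63.
DWL = ½ × 63 × 98 = 3087.

Deadweight loss = 3087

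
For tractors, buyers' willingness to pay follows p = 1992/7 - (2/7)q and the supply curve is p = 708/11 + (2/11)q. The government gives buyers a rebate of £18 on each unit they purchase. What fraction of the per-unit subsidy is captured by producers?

Pre-subsidy: 1992/7 - (2/7)q = 708/11 + (2/11)q gives q* = 471 and p* = 150.
With the rebate, buyers effectively pay pb = ps − 18, where ps is the price sellers receive.
On the curves, pb = 1992/7 - (2/7)q and ps = 708/11 + (2/11)q; the wedge ps − pb = 18 gives 708/11 + (2/11)q − (1992/7 - (2/7)q) = 18, so q' = 509.5.
Then pb = 1992/7 − (2/7)·509.5 = 139 and ps = 708/11 + (2/11)·509.5 = 157.
Buyers' price falls by p* − pb = 150 − 139 = 11; sellers' price rises by ps − p* = 157 − 150 = 7.
So producers capture 7/18 = 7/18 of each unit of subsidy.

Producer share = 7/18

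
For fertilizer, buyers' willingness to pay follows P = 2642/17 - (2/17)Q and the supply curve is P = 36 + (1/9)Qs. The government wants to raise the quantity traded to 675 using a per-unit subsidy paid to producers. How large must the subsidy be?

Required subsidy s = 35 per unit

At Q = 675, from the demand curve buyers pay Pb = 2642/17 − (2/17)·675 = 76; from the supply curve sellers need Ps = 36 + (1/9)·675 = 111.
The subsidy must fill the gap: s = Ps − Pb = 111 − 76 = 35.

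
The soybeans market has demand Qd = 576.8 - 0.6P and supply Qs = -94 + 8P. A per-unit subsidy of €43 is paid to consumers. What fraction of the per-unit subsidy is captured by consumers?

Pre-subsidy: 576.8 - 0.6P = -94 + 8P gives P* = 78, Q* = 530.
With the rebate, buyers effectively pay Pb = Ps − 43, where Ps is the price sellers receive.
Demand in terms of Ps becomes Qd = 576.8 − 0.6(Ps − 43) = 602.6 - 0.6Ps. Setting this equal to supply: 602.6 - 0.6Ps = -94 + 8Ps, so Ps = 81.
Buyers pay Pb = 81 − 43 = 38; Q' = -94 + 8·81 = 554.
Buyers' price falls by P* − Pb = 78 − 38 = 40; sellers' price rises by Ps − P* = 81 − 78 = 3.
So consumers capture 40/43 = 40/43 of each unit of subsidy.

Consumer share = 40/43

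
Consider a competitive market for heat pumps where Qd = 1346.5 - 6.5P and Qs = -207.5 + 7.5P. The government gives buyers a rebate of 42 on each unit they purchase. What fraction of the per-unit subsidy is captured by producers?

Producer share = 13/28

Pre-subsidy: 1346.5 - 6.5P = -207.5 + 7.5P gives P* = 111, Q* = 625.
With the rebate, buyers effectively pay Pb = Ps − 42, where Ps is the price sellers receive.
Demand in terms of Ps becomes Qd = 1346.5 − 6.5(Ps − 42) = 1619.5 - 6.5Ps. Setting this equal to supply: 1619.5 - 6.5Ps = -207.5 + 7.5Ps, so Ps = 130.5.
Buyers pay Pb = 130.5 − 42 = 88.5; Q' = -207.5 + 7.5·130.5 = 771.25.
Buyers' price falls by P* − Pb = 111 − 88.5 = 22.5; sellers' price rises by Ps − P* = 130.5 − 111 = 19.5.
So producers capture 19.5/42 = 13/28 of each unit of subsidy.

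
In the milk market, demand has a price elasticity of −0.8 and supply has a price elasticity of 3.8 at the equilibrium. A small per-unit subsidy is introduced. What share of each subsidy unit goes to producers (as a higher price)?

For a small subsidy around the equilibrium, the benefit split depends on the relative slopes, which at a point are proportional to the elasticities.
Buyer share = εs/(εs + |εd|) = 3.8/(3.8 + 0.8) = 19/23; seller share = |εd|/(εs + |εd|) = 4/23.
So producers capture 4/23 of the subsidy.

Producer share = 4/23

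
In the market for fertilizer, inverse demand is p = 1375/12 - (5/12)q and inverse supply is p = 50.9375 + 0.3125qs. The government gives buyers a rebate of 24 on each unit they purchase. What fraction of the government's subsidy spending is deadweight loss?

DWL / government spending = 576/4207

Pre-subsidy: 1375/12 - (5/12)q = 50.9375 + 0.3125q gives q* = 611/7 and p* = 1095/14.
With the rebate, buyers effectively pay pb = ps − 24, where ps is the price sellers receive.
On the curves, pb = 1375/12 - (5/12)q and ps = 50.9375 + 0.3125q; the wedge ps − pb = 24 gives 50.9375 + 0.3125q − (1375/12 - (5/12)q) = 24, so q' = 120.2.
Then pb = 1375/12 − (5/12)·120.2 = 64.5 and ps = 50.9375 + 0.3125·120.2 = 88.5.
ΔCS = ½(611/7 + 120.2)(1095/14 − 64.5) = 348576/245; ΔPS = ½(611/7 + 120.2)(88.5 − 1095/14) = 261432/245.
Government spending = 24 × 120.2 = 2884.8.
DWL = ½ × 24 × (120.2 − 611/7) = 13824/35; fraction = (13824/35) / 2884.8 = 576/4207.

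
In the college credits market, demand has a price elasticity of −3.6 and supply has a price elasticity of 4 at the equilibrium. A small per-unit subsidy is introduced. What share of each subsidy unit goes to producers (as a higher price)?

Producer share = 9/19

For a small subsidy around the equilibrium, the benefit split depends on the relative slopes, which at a point are proportional to the elasticities.
Buyer share = εs/(εs + |εd|) = 4/(4 + 3.6) = 10/19; seller share = |εd|/(εs + |εd|) = 9/19.
So producers capture 9/19 of the subsidy.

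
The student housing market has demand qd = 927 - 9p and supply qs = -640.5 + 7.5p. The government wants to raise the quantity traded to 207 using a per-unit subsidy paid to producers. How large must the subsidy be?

Required subsidy s = 33 per unit

At q = 207, invert demand for the buyer price: pb = (927 − 207)/9 = 80; invert supply for the seller price: ps = (207 − (-640.5))/7.5 = 113.
The subsidy must fill the gap: s = ps − pb = 113 − 80 = 33.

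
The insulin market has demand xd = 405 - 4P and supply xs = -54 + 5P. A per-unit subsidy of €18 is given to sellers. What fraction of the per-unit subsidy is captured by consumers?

Consumer share = 5/9

Pre-subsidy: 405 - 4P = -54 + 5P gives P* = 51, x* = 201.
With the subsidy, sellers receive Ps = Pb + 18 for each unit, where Pb is the price buyers pay.
Supply in terms of Pb becomes xs = -54 + 5(Pb + 18) = 36 + 5Pb. Setting this equal to demand: 405 - 4Pb = 36 + 5Pb, so Pb = 41.
Sellers receive Ps = 41 + 18 = 59; x' = 405 − 4·41 = 241.
Buyers' price falls by P* − Pb = 51 − 41 = 10; sellers' price rises by Ps − P* = 59 − 51 = 8.
So consumers capture 10/18 = 5/9 of each unit of subsidy.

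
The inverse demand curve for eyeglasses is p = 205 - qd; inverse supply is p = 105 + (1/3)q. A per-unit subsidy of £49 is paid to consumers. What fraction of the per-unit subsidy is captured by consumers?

Consumer share = 0.75

Pre-subsidy: 205 - q = 105 + (1/3)q gives q* = 75 and p* = 130.
With the rebate, buyers effectively pay pb = ps − 49, where ps is the price sellers receive.
On the curves, pb = 205 - q and ps = 105 + (1/3)q; the wedge ps − pb = 49 gives 105 + (1/3)q − (205 - q) = 49, so q' = 111.75.
Then pb = 205 − 1·111.75 = 93.25 and ps = 105 + (1/3)·111.75 = 142.25.
Buyers' price falls by p* − pb = 130 − 93.25 = 36.75; sellers' price rises by ps − p* = 142.25 − 130 = 12.25.
So consumers capture 36.75/49 = 0.75 of each unit of subsidy.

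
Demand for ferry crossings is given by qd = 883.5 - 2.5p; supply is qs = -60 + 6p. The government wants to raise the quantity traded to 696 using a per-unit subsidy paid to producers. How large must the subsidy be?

Required subsidy s = 51 per unit

At q = 696, invert demand for the buyer price: pb = (883.5 − 696)/2.5 = 75; invert supply for the seller price: ps = (696 − (-60))/6 = 126.
The subsidy must fill the gap: s = ps − pb = 126 − 75 = 51.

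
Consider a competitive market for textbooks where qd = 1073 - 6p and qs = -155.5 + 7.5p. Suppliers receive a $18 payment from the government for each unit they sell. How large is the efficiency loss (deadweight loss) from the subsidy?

Deadweight loss = $540

Pre-subsidy: 1073 - 6p = -155.5 + 7.5p gives p* = 91, q* = 527.
With the subsidy, sellers receive ps = pb + 18 for each unit, where pb is the price buyers pay.
Supply in terms of pb becomes qs = -155.5 + 7.5(pb + 18) = -20.5 + 7.5pb. Setting this equal to demand: 1073 - 6pb = -20.5 + 7.5pb, so pb = 81.
Sellers receive ps = 81 + 18 = 99; q' = 1073 − 6·81 = 587.
The subsidy expands output by 587 − 527 = 60 past the efficient level; on those units the gap between marginal cost and willingness to pay runs from 0 up to 18.
DWL = ½ × 18 × 60 = 540.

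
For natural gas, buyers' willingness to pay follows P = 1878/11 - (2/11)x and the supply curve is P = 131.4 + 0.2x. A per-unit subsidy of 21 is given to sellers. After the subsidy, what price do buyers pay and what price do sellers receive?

Pre-subsidy: 1878/11 - (2/11)x = 131.4 + 0.2x gives x* = 103 and P* = 152.
With the subsidy, sellers receive Ps = Pb + 21 for each unit, where Pb is the price buyers pay.
On the curves, Pb = 1878/11 - (2/11)x and Ps = 131.4 + 0.2x; the wedge Ps − Pb = 21 gives 131.4 + 0.2x − (1878/11 - (2/11)x) = 21, so x' = 158.
Then Pb = 1878/11 − (2/11)·158 = 142 and Ps = 131.4 + 0.2·158 = 163.

Buyers pay 142; sellers receive 163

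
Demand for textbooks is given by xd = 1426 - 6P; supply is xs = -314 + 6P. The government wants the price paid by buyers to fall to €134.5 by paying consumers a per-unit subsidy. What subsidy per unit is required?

At a buyer price of 134.5, quantity demanded is 1426 − 6·134.5 = 619.
Sellers supply 619 only when they receive Ps with -314 + 6·Ps = 619, i.e. Ps = 155.5.
s = Ps − Pb = 155.5 − 134.5 = 21.

Required subsidy s = €21 per unit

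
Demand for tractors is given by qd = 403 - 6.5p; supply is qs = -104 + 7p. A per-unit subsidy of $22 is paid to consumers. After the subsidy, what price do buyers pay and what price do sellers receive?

Buyers pay 706/27; sellers receive 1300/27

Pre-subsidy: 403 - 6.5p = -104 + 7p gives p* = 338/9, q* = 1430/9.
With the rebate, buyers effectively pay pb = ps − 22, where ps is the price sellers receive.
Demand in terms of ps becomes qd = 403 − 6.5(ps − 22) = 546 - 6.5ps. Setting this equal to supply: 546 - 6.5ps = -104 + 7ps, so ps = 1300/27.
Buyers pay pb = 1300/27 − 22 = 706/27; q' = -104 + 7·(1300/27) = 6292/27.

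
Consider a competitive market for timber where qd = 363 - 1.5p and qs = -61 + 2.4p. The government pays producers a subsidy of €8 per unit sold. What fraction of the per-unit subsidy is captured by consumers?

Pre-subsidy: 363 - 1.5p = -61 + 2.4p gives p* = 4240/39, q* = 2599/13.
With the subsidy, sellers receive ps = pb + 8 for each unit, where pb is the price buyers pay.
Supply in terms of pb becomes qs = -61 + 2.4(pb + 8) = -41.8 + 2.4pb. Setting this equal to demand: 363 - 1.5pb = -41.8 + 2.4pb, so pb = 4048/39.
Sellers receive ps = 4048/39 + 8 = 4360/39; q' = 363 − 1.5·(4048/39) = 2695/13.
Buyers' price falls by p* − pb = 4240/39 − 4048/39 = 64/13; sellers' price rises by ps − p* = 4360/39 − 4240/39 = 40/13.
So consumers capture (64/13)/8 = 8/13 of each unit of subsidy.

Consumer share = 8/13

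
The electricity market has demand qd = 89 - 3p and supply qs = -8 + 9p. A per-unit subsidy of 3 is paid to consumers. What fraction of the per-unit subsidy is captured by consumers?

Pre-subsidy: 89 - 3p = -8 + 9p gives p* = 97/12, q* = 64.75.
With the rebate, buyers effectively pay pb = ps − 3, where ps is the price sellers receive.
Demand in terms of ps becomes qd = 89 − 3(ps − 3) = 98 - 3ps. Setting this equal to supply: 98 - 3ps = -8 + 9ps, so ps = 53/6.
Buyers pay pb = 53/6 − 3 = 35/6; q' = -8 + 9·(53/6) = 71.5.
Buyers' price falls by p* − pb = 97/12 − 35/6 = 2.25; sellers' price rises by ps − p* = 53/6 − 97/12 = 0.75.
So consumers capture 2.25/3 = 0.75 of each unit of subsidy.

Consumer share = 0.75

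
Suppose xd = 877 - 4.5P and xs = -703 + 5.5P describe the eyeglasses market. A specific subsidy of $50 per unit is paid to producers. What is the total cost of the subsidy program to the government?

Pre-subsidy: 877 - 4.5P = -703 + 5.5P gives P* = 158, x* = 166.
With the subsidy, sellers receive Ps = Pb + 50 for each unit, where Pb is the price buyers pay.
Supply in terms of Pb becomes xs = -703 + 5.5(Pb + 50) = -428 + 5.5Pb. Setting this equal to demand: 877 - 4.5Pb = -428 + 5.5Pb, so Pb = 130.5.
Sellers receive Ps = 130.5 + 50 = 180.5; x' = 877 − 4.5·130.5 = 289.75.
Government outlay = subsidy × quantity = 50 × 289.75 = 14487.5.

Government cost = $14487.5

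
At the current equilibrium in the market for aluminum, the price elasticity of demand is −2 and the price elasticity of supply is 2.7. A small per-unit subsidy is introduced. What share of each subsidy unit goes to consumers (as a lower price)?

Consumer share = 27/47

For a small subsidy around the equilibrium, the benefit split depends on the relative slopes, which at a point are proportional to the elasticities.
Buyer share = εs/(εs + |εd|) = 2.7/(2.7 + 2) = 27/47; seller share = |εd|/(εs + |εd|) = 20/47.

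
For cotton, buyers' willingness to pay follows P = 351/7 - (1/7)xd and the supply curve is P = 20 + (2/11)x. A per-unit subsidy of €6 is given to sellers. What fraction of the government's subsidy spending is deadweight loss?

Pre-subsidy: 351/7 - (1/7)x = 20 + (2/11)x gives x* = 92.84 and P* = 36.88.
With the subsidy, sellers receive Ps = Pb + 6 for each unit, where Pb is the price buyers pay.
On the curves, Pb = 351/7 - (1/7)x and Ps = 20 + (2/11)x; the wedge Ps − Pb = 6 gives 20 + (2/11)x − (351/7 - (1/7)x) = 6, so x' = 111.32.
Then Pb = 351/7 − (1/7)·111.32 = 34.24 and Ps = 20 + (2/11)·111.32 = 40.24.
ΔCS = ½(92.84 + 111.32)(36.88 − 34.24) = 269.4912; ΔPS = ½(92.84 + 111.32)(40.24 − 36.88) = 342.9888.
Government spending = 6 × 111.32 = 667.92.
DWL = ½ × 6 × (111.32 − 92.84) = 55.44; fraction = 55.44 / 667.92 = 21/253.

DWL / government spending = 21/253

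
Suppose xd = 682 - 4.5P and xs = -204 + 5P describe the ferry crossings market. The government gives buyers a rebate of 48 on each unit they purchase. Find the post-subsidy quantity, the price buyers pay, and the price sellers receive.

x' = 376; buyers pay 68; sellers receive 116

Pre-subsidy: 682 - 4.5P = -204 + 5P gives P* = 1772/19, x* = 4984/19.
With the rebate, buyers effectively pay Pb = Ps − 48, where Ps is the price sellers receive.
Demand in terms of Ps becomes xd = 682 − 4.5(Ps − 48) = 898 - 4.5Ps. Setting this equal to supply: 898 - 4.5Ps = -204 + 5Ps, so Ps = 116.
Buyers pay Pb = 116 − 48 = 68; x' = -204 + 5·116 = 376.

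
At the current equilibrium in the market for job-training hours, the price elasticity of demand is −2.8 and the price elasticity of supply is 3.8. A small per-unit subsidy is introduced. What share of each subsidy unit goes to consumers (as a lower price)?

Consumer share = 19/33

For a small subsidy around the equilibrium, the benefit split depends on the relative slopes, which at a point are proportional to the elasticities.
Buyer share = εs/(εs + |εd|) = 3.8/(3.8 + 2.8) = 19/33; seller share = |εd|/(εs + |εd|) = 14/33.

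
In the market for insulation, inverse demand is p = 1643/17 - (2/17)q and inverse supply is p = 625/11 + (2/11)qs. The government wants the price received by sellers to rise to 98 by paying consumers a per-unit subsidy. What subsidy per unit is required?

At a seller price of 98, quantity supplied is -312.5 + 5.5·98 = 226.5.
Buyers absorb 226.5 only when they pay pb = 1643/17 − (2/17)·226.5 = 70.
s = ps − pb = 98 − 70 = 28.

Required subsidy s = 28 per unit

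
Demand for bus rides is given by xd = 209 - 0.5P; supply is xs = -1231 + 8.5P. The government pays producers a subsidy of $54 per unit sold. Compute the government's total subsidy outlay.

Government cost = $8343

Pre-subsidy: 209 - 0.5P = -1231 + 8.5P gives P* = 160, x* = 129.
With the subsidy, sellers receive Ps = Pb + 54 for each unit, where Pb is the price buyers pay.
Supply in terms of Pb becomes xs = -1231 + 8.5(Pb + 54) = -772 + 8.5Pb. Setting this equal to demand: 209 - 0.5Pb = -772 + 8.5Pb, so Pb = 109.
Sellers receive Ps = 109 + 54 = 163; x' = 209 − 0.5·109 = 154.5.
Government outlay = subsidy × quantity = 54 × 154.5 = 8343.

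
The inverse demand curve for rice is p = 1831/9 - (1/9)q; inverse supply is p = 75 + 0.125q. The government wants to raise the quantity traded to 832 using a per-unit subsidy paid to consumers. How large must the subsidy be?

At q = 832, from the demand curve buyers pay pb = 1831/9 − (1/9)·832 = 111; from the supply curve sellers need ps = 75 + 0.125·832 = 179.
The subsidy must fill the gap: s = ps − pb = 179 − 111 = 68.

Required subsidy s = 68 per unit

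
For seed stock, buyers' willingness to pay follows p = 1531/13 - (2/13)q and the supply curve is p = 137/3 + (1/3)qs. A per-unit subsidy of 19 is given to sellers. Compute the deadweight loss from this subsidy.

Deadweight loss = 370.5

Pre-subsidy: 1531/13 - (2/13)q = 137/3 + (1/3)q gives q* = 148 and p* = 95.
With the subsidy, sellers receive ps = pb + 19 for each unit, where pb is the price buyers pay.
On the curves, pb = 1531/13 - (2/13)q and ps = 137/3 + (1/3)q; the wedge ps − pb = 19 gives 137/3 + (1/3)q − (1531/13 - (2/13)q) = 19, so q' = 187.
Then pb = 1531/13 − (2/13)·187 = 89 and ps = 137/3 + (1/3)·187 = 108.
The subsidy expands output by 187 − 148 = 39 past the efficient level; on those units the gap between marginal cost and willingness to pay runs from 0 up to 19.
DWL = ½ × 19 × 39 = 370.5.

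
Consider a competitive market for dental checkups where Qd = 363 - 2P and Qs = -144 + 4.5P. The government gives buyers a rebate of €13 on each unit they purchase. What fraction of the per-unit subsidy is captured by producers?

Pre-subsidy: 363 - 2P = -144 + 4.5P gives P* = 78, Q* = 207.
With the rebate, buyers effectively pay Pb = Ps − 13, where Ps is the price sellers receive.
Demand in terms of Ps becomes Qd = 363 − 2(Ps − 13) = 389 - 2Ps. Setting this equal to supply: 389 - 2Ps = -144 + 4.5Ps, so Ps = 82.
Buyers pay Pb = 82 − 13 = 69; Q' = -144 + 4.5·82 = 225.
Buyers' price falls by P* − Pb = 78 − 69 = 9; sellers' price rises by Ps − P* = 82 − 78 = 4.
So producers capture 4/13 = 4/13 of each unit of subsidy.

Producer share = 4/13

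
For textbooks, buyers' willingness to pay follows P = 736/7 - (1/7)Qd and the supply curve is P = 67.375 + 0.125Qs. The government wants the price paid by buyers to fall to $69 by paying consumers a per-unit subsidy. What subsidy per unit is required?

At a buyer price of 69, quantity demanded is 736 − 7·69 = 253.
Sellers supply 253 only when they receive Ps = 67.375 + 0.125·253 = 99.
s = Ps − Pb = 99 − 69 = 30.

Required subsidy s = $30 per unit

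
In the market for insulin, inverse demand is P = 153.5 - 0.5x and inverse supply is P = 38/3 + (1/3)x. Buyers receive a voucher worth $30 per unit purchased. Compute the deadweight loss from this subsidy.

Pre-subsidy: 153.5 - 0.5x = 38/3 + (1/3)x gives x* = 169 and P* = 69.
With the rebate, buyers effectively pay Pb = Ps − 30, where Ps is the price sellers receive.
On the curves, Pb = 153.5 - 0.5x and Ps = 38/3 + (1/3)x; the wedge Ps − Pb = 30 gives 38/3 + (1/3)x − (153.5 - 0.5x) = 30, so x' = 205.
Then Pb = 153.5 − 0.5·205 = 51 and Ps = 38/3 + (1/3)·205 = 81.
The subsidy expands output by 205 − 169 = 36 past the efficient level; on those units the gap between marginal cost and willingness to pay runs from 0 up to 30.
DWL = ½ × 30 × 36 = 540.

Deadweight loss = $540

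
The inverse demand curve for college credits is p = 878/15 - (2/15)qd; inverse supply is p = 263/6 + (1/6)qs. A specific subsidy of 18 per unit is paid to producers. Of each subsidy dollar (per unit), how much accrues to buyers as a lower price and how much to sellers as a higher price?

Buyers gain 8 per unit; sellers gain 10 per unit

Pre-subsidy: 878/15 - (2/15)q = 263/6 + (1/6)q gives q* = 49 and p* = 52.
With the subsidy, sellers receive ps = pb + 18 for each unit, where pb is the price buyers pay.
On the curves, pb = 878/15 - (2/15)q and ps = 263/6 + (1/6)q; the wedge ps − pb = 18 gives 263/6 + (1/6)q − (878/15 - (2/15)q) = 18, so q' = 109.
Then pb = 878/15 − (2/15)·109 = 44 and ps = 263/6 + (1/6)·109 = 62.
Buyers' price falls by p* − pb = 52 − 44 = 8; sellers' price rises by ps − p* = 62 − 52 = 10.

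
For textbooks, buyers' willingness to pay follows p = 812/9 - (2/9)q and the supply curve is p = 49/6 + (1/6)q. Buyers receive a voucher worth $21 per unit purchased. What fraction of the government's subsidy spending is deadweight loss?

Pre-subsidy: 812/9 - (2/9)q = 49/6 + (1/6)q gives q* = 211 and p* = 130/3.
With the rebate, buyers effectively pay pb = ps − 21, where ps is the price sellers receive.
On the curves, pb = 812/9 - (2/9)q and ps = 49/6 + (1/6)q; the wedge ps − pb = 21 gives 49/6 + (1/6)q − (812/9 - (2/9)q) = 21, so q' = 265.
Then pb = 812/9 − (2/9)·265 = 94/3 and ps = 49/6 + (1/6)·265 = 157/3.
ΔCS = ½(211 + 265)(130/3 − 94/3) = 2856; ΔPS = ½(211 + 265)(157/3 − 130/3) = 2142.
Government spending = 21 × 265 = 5565.
DWL = ½ × 21 × (265 − 211) = 567; fraction = 567 / 5565 = 27/265.

DWL / government spending = 27/265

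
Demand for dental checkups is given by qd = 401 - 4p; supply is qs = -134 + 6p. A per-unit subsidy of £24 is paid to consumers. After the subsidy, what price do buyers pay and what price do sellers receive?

Pre-subsidy: 401 - 4p = -134 + 6p gives p* = 53.5, q* = 187.
With the rebate, buyers effectively pay pb = ps − 24, where ps is the price sellers receive.
Demand in terms of ps becomes qd = 401 − 4(ps − 24) = 497 - 4ps. Setting this equal to supply: 497 - 4ps = -134 + 6ps, so ps = 63.1.
Buyers pay pb = 63.1 − 24 = 39.1; q' = -134 + 6·63.1 = 244.6.

Buyers pay £39.1; sellers receive £63.1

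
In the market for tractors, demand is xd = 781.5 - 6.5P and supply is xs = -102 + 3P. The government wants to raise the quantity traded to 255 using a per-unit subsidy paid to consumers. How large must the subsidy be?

At x = 255, invert demand for the buyer price: Pb = (781.5 − 255)/6.5 = 81; invert supply for the seller price: Ps = (255 − (-102))/3 = 119.
The subsidy must fill the gap: s = Ps − Pb = 119 − 81 = 38.

Required subsidy s = 38 per unit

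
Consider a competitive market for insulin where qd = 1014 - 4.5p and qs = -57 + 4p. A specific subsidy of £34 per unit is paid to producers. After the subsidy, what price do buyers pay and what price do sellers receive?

Pre-subsidy: 1014 - 4.5p = -57 + 4p gives p* = 126, q* = 447.
With the subsidy, sellers receive ps = pb + 34 for each unit, where pb is the price buyers pay.
Supply in terms of pb becomes qs = -57 + 4(pb + 34) = 79 + 4pb. Setting this equal to demand: 1014 - 4.5pb = 79 + 4pb, so pb = 110.
Sellers receive ps = 110 + 34 = 144; q' = 1014 − 4.5·110 = 519.

Buyers pay £110; sellers receive £144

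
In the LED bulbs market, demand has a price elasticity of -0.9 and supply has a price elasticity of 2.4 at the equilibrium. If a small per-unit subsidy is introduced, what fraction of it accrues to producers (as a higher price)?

For a small subsidy around the equilibrium, the benefit split depends on the relative slopes, which at a point are proportional to the elasticities.
Buyer share = εs/(εs + |εd|) = 2.4/(2.4 + 0.9) = 8/11; seller share = |εd|/(εs + |εd|) = 3/11.
So producers capture 3/11 of the subsidy.

Producer share = 3/11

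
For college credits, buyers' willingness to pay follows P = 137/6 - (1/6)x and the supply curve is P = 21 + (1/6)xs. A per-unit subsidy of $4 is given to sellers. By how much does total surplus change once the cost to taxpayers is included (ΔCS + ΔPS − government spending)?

Net change in total surplus = -$24

Pre-subsidy: 137/6 - (1/6)x = 21 + (1/6)x gives x* = 5.5 and P* = 263/12.
With the subsidy, sellers receive Ps = Pb + 4 for each unit, where Pb is the price buyers pay.
On the curves, Pb = 137/6 - (1/6)x and Ps = 21 + (1/6)x; the wedge Ps − Pb = 4 gives 21 + (1/6)x − (137/6 - (1/6)x) = 4, so x' = 17.5.
Then Pb = 137/6 − (1/6)·17.5 = 239/12 and Ps = 21 + (1/6)·17.5 = 287/12.
ΔCS = ½(5.5 + 17.5)(263/12 − 239/12) = 23; ΔPS = ½(5.5 + 17.5)(287/12 − 263/12) = 23.
Government spending = 4 × 17.5 = 70.
Net change = 23 + 23 − 70 = -24. The loss equals the DWL triangle ½·4·12.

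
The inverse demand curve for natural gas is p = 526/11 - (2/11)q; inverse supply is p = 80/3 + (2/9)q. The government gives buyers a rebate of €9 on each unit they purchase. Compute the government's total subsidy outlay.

Government cost = €671.625

Pre-subsidy: 526/11 - (2/11)q = 80/3 + (2/9)q gives q* = 52.35 and p* = 38.3.
With the rebate, buyers effectively pay pb = ps − 9, where ps is the price sellers receive.
On the curves, pb = 526/11 - (2/11)q and ps = 80/3 + (2/9)q; the wedge ps − pb = 9 gives 80/3 + (2/9)q − (526/11 - (2/11)q) = 9, so q' = 74.625.
Then pb = 526/11 − (2/11)·74.625 = 34.25 and ps = 80/3 + (2/9)·74.625 = 43.25.
Government outlay = subsidy × quantity = 9 × 74.625 = 671.625.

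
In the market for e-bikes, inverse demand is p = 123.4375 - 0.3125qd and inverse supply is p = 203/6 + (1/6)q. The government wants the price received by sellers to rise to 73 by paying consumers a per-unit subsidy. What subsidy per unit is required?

Required subsidy s = 23 per unit

At a seller price of 73, quantity supplied is -203 + 6·73 = 235.
Buyers absorb 235 only when they pay pb = 123.4375 − 0.3125·235 = 50.
s = ps − pb = 73 − 50 = 23.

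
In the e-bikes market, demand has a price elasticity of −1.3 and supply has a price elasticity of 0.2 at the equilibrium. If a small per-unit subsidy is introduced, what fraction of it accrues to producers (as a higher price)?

For a small subsidy around the equilibrium, the benefit split depends on the relative slopes, which at a point are proportional to the elasticities.
Buyer share = εs/(εs + |εd|) = 0.2/(0.2 + 1.3) = 2/15; seller share = |εd|/(εs + |εd|) = 13/15.
So producers capture 13/15 of the subsidy.

Producer share = 13/15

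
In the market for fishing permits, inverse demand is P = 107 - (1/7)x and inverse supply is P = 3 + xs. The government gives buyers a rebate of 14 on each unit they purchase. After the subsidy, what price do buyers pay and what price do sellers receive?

Pre-subsidy: 107 - (1/7)x = 3 + x gives x* = 91 and P* = 94.
With the rebate, buyers effectively pay Pb = Ps − 14, where Ps is the price sellers receive.
On the curves, Pb = 107 - (1/7)x and Ps = 3 + x; the wedge Ps − Pb = 14 gives 3 + x − (107 - (1/7)x) = 14, so x' = 103.25.
Then Pb = 107 − (1/7)·103.25 = 92.25 and Ps = 3 + 1·103.25 = 106.25.

Buyers pay 92.25; sellers receive 106.25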